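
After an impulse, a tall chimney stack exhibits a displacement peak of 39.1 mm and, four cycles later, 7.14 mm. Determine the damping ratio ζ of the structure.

Logarithmic decrement δ = (1/n)·ln(x₀/x_n) = (1/4)·ln(39.1/7.14) = (1/4)·ln(5.476) = 0.4251.
ζ = δ/√(4π² + δ²) = 0.4251/√(39.48 + 0.181) = 0.4251/6.298 = 0.06750.

0.0675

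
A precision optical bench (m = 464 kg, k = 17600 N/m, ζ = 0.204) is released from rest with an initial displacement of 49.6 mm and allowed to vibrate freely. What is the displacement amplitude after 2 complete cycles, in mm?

3.62 mm

Logarithmic decrement δ = 2πζ/√(1 − ζ²) = 2π × 0.2040/√(1 − 0.0416) = 1.309.
After n cycles, x_n/x₀ = e^(−nδ), so x_2 = 49.6 × e^(−2 × 1.309) = 49.6 × 0.07290 = 3.616 mm.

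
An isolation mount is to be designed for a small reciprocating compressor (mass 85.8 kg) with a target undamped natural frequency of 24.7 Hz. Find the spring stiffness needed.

2070000 N/m

ω_n = 2πf_n = 2π × 24.7 = 155.2 rad/s.
k = m·ω_n² = 85.8 × 155.2² = 85.8 × 24090 = 2067000 N/m.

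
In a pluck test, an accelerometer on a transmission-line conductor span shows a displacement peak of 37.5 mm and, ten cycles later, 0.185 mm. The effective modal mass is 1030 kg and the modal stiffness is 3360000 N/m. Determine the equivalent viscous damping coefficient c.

Logarithmic decrement δ = (1/n)·ln(x₀/x_n) = (1/10)·ln(37.5/0.185) = (1/10)·ln(202.7) = 0.5312.
ζ = δ/√(4π² + δ²) = 0.5312/√(39.48 + 0.282) = 0.5312/6.306 = 0.08424.
c = ζ · 2√(km) = 0.08424 × 2√(3360000 × 1030) = 0.08424 × 117700 = 9911 N·s/m.

9910 N·s/m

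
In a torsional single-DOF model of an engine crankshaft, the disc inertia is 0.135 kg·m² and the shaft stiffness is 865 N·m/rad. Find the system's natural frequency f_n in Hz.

12.7 Hz

ω_n = √(k_t/J) = √(865/0.135) = √6407 = 80.05 rad/s.
f_n = ω_n/(2π) = 80.05/6.283 = 12.74 Hz.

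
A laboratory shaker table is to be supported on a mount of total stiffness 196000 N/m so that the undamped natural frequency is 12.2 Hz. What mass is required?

33.4 kg

ω_n = 2πf_n = 2π × 12.2 = 76.65 rad/s.
m = k/ω_n² = 196000/76.65² = 196000/5876 = 33.36 kg.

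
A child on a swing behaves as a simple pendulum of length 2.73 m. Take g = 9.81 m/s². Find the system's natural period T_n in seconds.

For a simple pendulum ω_n = √(g/L) = √(9.81/2.73) = √3.593 = 1.896 rad/s.
T_n = 2π/ω_n = 6.283/1.896 = 3.315 s.

3.31 s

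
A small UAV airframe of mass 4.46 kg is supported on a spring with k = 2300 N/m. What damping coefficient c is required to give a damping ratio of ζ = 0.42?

85.1 N·s/m

c_c = 2√(k·m) = 2√(2300 × 4.46) = 202.6 N·s/m.
c = ζ·c_c = 0.42 × 202.6 = 85.08 N·s/m.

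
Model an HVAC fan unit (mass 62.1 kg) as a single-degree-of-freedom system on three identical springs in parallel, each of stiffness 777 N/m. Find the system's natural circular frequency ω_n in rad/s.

6.13 rad/s

Parallel springs add: k_eq = 3 × 777 = 2331 N/m.
ω_n = √(k_eq/m) = √(2331/62.1) = √37.54 = 6.127 rad/s.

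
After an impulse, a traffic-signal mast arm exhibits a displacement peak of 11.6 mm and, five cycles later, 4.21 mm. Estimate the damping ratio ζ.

0.0322

Logarithmic decrement δ = (1/n)·ln(x₀/x_n) = (1/5)·ln(11.6/4.21) = (1/5)·ln(2.755) = 0.2027.
ζ = δ/√(4π² + δ²) = 0.2027/√(39.48 + 0.0411) = 0.2027/6.286 = 0.03225.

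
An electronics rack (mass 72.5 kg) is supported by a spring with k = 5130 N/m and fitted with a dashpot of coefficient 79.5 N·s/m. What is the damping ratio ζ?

ω_n = √(k/m) = √(5130/72.5) = 8.412 rad/s.
Critical damping c_c = 2√(k·m) = 2√(5130 × 72.5) = 1220 N·s/m, so ζ = c/c_c = 79.5/1220 = 0.06518.

0.0652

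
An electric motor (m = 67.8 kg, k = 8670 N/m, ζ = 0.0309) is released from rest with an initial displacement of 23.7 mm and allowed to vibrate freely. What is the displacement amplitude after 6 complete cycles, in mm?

7.39 mm

Logarithmic decrement δ = 2πζ/√(1 − ζ²) = 2π × 0.03090/√(1 − 0.000955) = 0.1942.
After n cycles, x_n/x₀ = e^(−nδ), so x_6 = 23.7 × e^(−6 × 0.1942) = 23.7 × 0.3118 = 7.389 mm.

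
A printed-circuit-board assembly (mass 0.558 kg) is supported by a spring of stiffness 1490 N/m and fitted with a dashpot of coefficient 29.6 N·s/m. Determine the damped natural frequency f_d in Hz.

ω_n = √(k/m) = √(1490/0.558) = 51.67 rad/s.
Critical damping c_c = 2√(k·m) = 2√(1490 × 0.558) = 57.67 N·s/m, so ζ = c/c_c = 29.6/57.67 = 0.5133.
ω_d = ω_n√(1 − ζ²) = 51.67 × √(1 − 0.263) = 44.35 rad/s.
f_d = ω_d/(2π) = 7.058 Hz.

7.06 Hz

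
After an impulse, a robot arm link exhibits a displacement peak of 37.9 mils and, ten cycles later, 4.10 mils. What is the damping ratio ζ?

0.0354

Logarithmic decrement δ = (1/n)·ln(x₀/x_n) = (1/10)·ln(37.9/4.10) = (1/10)·ln(9.244) = 0.2224.
ζ = δ/√(4π² + δ²) = 0.2224/√(39.48 + 0.0495) = 0.2224/6.287 = 0.03537.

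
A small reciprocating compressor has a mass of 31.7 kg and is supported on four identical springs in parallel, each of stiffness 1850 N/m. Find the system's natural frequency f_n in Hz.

Parallel springs add: k_eq = 4 × 1850 = 7400 N/m.
ω_n = √(k_eq/m) = √(7400/31.7) = √233.4 = 15.28 rad/s.
f_n = ω_n/(2π) = 15.28/6.283 = 2.432 Hz.

2.43 Hz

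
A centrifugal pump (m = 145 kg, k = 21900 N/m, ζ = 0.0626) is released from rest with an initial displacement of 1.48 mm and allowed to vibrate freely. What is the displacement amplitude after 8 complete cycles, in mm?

Logarithmic decrement δ = 2πζ/√(1 − ζ²) = 2π × 0.06260/√(1 − 0.00392) = 0.3941.
After n cycles, x_n/x₀ = e^(−nδ), so x_8 = 1.48 × e^(−8 × 0.3941) = 1.48 × 0.04273 = 0.06324 mm.

0.0632 mm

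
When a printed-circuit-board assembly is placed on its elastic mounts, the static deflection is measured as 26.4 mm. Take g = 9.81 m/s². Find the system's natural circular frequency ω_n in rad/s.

19.3 rad/s

ω_n = √(g/δ_st) = √(9.81/0.0264) = √371.6 = 19.28 rad/s.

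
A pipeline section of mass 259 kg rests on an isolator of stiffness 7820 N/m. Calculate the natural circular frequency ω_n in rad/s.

5.49 rad/s

ω_n = √(k/m) = √(7820/259) = √30.19 = 5.495 rad/s.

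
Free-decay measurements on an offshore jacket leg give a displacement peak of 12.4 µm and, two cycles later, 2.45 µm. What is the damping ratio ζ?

0.128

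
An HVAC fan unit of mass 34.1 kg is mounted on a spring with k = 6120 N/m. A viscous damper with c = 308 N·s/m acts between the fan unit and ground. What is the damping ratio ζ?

ω_n = √(k/m) = √(6120/34.1) = 13.40 rad/s.
Critical damping c_c = 2√(k·m) = 2√(6120 × 34.1) = 913.7 N·s/m, so ζ = c/c_c = 308/913.7 = 0.3371.

0.337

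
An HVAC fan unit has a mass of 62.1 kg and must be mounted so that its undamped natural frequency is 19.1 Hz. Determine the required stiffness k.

894000 N/m

ω_n = 2πf_n = 2π × 19.1 = 120.0 rad/s.
k = m·ω_n² = 62.1 × 120.0² = 62.1 × 14400 = 894400 N/m.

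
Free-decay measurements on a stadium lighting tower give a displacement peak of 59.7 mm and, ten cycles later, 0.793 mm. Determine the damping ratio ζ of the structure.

Logarithmic decrement δ = (1/n)·ln(x₀/x_n) = (1/10)·ln(59.7/0.793) = (1/10)·ln(75.28) = 0.4321.
ζ = δ/√(4π² + δ²) = 0.4321/√(39.48 + 0.187) = 0.4321/6.298 = 0.06861.

0.0686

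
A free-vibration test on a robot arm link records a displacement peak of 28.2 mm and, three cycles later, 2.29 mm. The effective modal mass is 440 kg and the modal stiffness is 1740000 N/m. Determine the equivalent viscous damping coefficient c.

7310 N·s/m

Logarithmic decrement δ = (1/n)·ln(x₀/x_n) = (1/3)·ln(28.2/2.29) = (1/3)·ln(12.31) = 0.8369.
ζ = δ/√(4π² + δ²) = 0.8369/√(39.48 + 0.700) = 0.8369/6.339 = 0.1320.
c = ζ · 2√(km) = 0.1320 × 2√(1740000 × 440) = 0.1320 × 55340 = 7307 N·s/m.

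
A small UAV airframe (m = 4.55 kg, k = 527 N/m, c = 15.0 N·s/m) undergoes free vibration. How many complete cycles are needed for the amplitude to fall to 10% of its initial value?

ζ = c/(2√(km)) = 15.0/(2√(527 × 4.55)) = 15.0/97.94 = 0.1532.
Logarithmic decrement δ = 2πζ/√(1 − ζ²) = 2π × 0.1532/√(1 − 0.0235) = 0.9738.
x_n/x₀ = e^(−nδ) ≤ 0.1; take ln: n ≥ ln(1/0.1)/δ = 2.303/0.9738 = 2.364.
So 3 complete cycles are required.

3 cycles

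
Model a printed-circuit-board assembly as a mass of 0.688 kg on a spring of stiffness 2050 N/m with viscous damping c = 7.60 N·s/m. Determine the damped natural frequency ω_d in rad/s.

54.3 rad/s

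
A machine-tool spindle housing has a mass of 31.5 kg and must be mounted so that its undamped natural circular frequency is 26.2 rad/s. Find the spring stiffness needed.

21600 N/m

k = m·ω_n² = 31.5 × 26.20² = 31.5 × 686.4 = 21620 N/m.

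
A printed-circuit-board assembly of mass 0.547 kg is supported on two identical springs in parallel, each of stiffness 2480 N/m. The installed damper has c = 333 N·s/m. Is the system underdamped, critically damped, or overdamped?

overdamped

Parallel springs add: k_eq = 2 × 2480 = 4960 N/m.
c_c = 2√(k_eq·m) = 104.2 N·s/m; ζ = c/c_c = 333/104.2 = 3.20.
Since ζ > 1 the system is overdamped.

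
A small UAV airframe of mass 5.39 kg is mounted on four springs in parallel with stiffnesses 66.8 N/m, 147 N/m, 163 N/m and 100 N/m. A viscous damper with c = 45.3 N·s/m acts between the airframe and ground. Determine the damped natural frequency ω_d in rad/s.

8.41 rad/s

Parallel springs add: k_eq = 66.8 + 147 + 163 + 100 = 476.8 N/m.
ω_n = √(k_eq/m) = √(476.8/5.39) = 9.405 rad/s.
Critical damping c_c = 2√(k_eq·m) = 2√(476.8 × 5.39) = 101.4 N·s/m, so ζ = c/c_c = 45.3/101.4 = 0.4468.
ω_d = ω_n√(1 − ζ²) = 9.405 × √(1 − 0.200) = 8.414 rad/s.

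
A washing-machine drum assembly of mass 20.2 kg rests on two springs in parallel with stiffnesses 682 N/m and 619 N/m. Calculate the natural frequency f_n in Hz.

Parallel springs add: k_eq = 682 + 619 = 1301 N/m.
ω_n = √(k_eq/m) = √(1301/20.2) = √64.41 = 8.025 rad/s.
f_n = ω_n/(2π) = 8.025/6.283 = 1.277 Hz.

1.28 Hz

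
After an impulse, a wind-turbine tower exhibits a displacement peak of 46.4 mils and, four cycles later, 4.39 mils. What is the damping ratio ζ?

Logarithmic decrement δ = (1/n)·ln(x₀/x_n) = (1/4)·ln(46.4/4.39) = (1/4)·ln(10.57) = 0.5895.
ζ = δ/√(4π² + δ²) = 0.5895/√(39.48 + 0.348) = 0.5895/6.311 = 0.09341.

0.0934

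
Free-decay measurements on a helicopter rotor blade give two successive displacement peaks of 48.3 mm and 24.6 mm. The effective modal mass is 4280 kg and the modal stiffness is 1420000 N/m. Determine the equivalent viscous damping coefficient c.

16600 N·s/m

Logarithmic decrement δ = (1/n)·ln(x₀/x_n) = (1/1)·ln(48.3/24.6) = (1/1)·ln(1.963) = 0.6747.
ζ = δ/√(4π² + δ²) = 0.6747/√(39.48 + 0.455) = 0.6747/6.319 = 0.1068.
c = ζ · 2√(km) = 0.1068 × 2√(1420000 × 4280) = 0.1068 × 155900 = 16650 N·s/m.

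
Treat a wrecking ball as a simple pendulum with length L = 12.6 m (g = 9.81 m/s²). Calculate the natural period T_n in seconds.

7.12 s

For a simple pendulum ω_n = √(g/L) = √(9.81/12.6) = √0.7786 = 0.8824 rad/s.
T_n = 2π/ω_n = 6.283/0.8824 = 7.121 s.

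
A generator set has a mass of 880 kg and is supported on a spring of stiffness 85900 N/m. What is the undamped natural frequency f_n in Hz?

1.57 Hz

ω_n = √(k/m) = √(85900/880) = √97.61 = 9.880 rad/s.
f_n = ω_n/(2π) = 9.880/6.283 = 1.572 Hz.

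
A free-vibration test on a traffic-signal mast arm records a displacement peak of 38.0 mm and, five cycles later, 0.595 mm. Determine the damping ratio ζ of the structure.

Logarithmic decrement δ = (1/n)·ln(x₀/x_n) = (1/5)·ln(38.0/0.595) = (1/5)·ln(63.87) = 0.8314.
ζ = δ/√(4π² + δ²) = 0.8314/√(39.48 + 0.691) = 0.8314/6.338 = 0.1312.

0.131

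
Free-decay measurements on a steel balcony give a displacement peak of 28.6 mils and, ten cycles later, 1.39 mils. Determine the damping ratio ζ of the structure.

0.0481

Logarithmic decrement δ = (1/n)·ln(x₀/x_n) = (1/10)·ln(28.6/1.39) = (1/10)·ln(20.58) = 0.3024.
ζ = δ/√(4π² + δ²) = 0.3024/√(39.48 + 0.0915) = 0.3024/6.290 = 0.04807.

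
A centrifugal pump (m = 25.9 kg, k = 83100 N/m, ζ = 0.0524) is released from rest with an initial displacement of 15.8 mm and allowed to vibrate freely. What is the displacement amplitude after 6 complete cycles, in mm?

2.19 mm

Logarithmic decrement δ = 2πζ/√(1 − ζ²) = 2π × 0.05240/√(1 − 0.00275) = 0.3297.
After n cycles, x_n/x₀ = e^(−nδ), so x_6 = 15.8 × e^(−6 × 0.3297) = 15.8 × 0.1383 = 2.186 mm.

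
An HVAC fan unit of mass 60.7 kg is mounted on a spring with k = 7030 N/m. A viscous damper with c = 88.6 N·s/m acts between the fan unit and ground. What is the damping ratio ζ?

ω_n = √(k/m) = √(7030/60.7) = 10.76 rad/s.
Critical damping c_c = 2√(k·m) = 2√(7030 × 60.7) = 1306 N·s/m, so ζ = c/c_c = 88.6/1306 = 0.06782.

0.0678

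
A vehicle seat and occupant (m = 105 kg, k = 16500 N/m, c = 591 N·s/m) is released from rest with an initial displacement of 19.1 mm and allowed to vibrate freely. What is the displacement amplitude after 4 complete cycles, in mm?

0.0584 mm

ζ = c/(2√(km)) = 591/(2√(16500 × 105)) = 591/2632 = 0.2245.
Logarithmic decrement δ = 2πζ/√(1 − ζ²) = 2π × 0.2245/√(1 − 0.0504) = 1.448.
After n cycles, x_n/x₀ = e^(−nδ), so x_4 = 19.1 × e^(−4 × 1.448) = 19.1 × 0.003057 = 0.05840 mm.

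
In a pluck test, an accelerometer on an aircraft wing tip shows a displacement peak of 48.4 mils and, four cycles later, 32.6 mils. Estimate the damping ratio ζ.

Logarithmic decrement δ = (1/n)·ln(x₀/x_n) = (1/4)·ln(48.4/32.6) = (1/4)·ln(1.485) = 0.09880.
ζ = δ/√(4π² + δ²) = 0.09880/√(39.48 + 0.00976) = 0.09880/6.284 = 0.01572.

0.0157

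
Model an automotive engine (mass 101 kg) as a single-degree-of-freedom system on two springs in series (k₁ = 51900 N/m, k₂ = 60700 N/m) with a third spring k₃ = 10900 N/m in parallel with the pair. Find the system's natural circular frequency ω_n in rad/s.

19.6 rad/s

Series pair: k_s = k₁k₂/(k₁+k₂) = (51900)(60700)/(51900 + 60700) = 27980 N/m. In parallel with k₃: k_eq = 27980 + 10900 = 38880 N/m.
ω_n = √(k_eq/m) = √(38880/101) = √384.9 = 19.62 rad/s.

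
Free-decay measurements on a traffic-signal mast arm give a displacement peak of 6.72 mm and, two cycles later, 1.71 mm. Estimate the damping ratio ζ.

Logarithmic decrement δ = (1/n)·ln(x₀/x_n) = (1/2)·ln(6.72/1.71) = (1/2)·ln(3.930) = 0.6843.
ζ = δ/√(4π² + δ²) = 0.6843/√(39.48 + 0.468) = 0.6843/6.320 = 0.1083.

0.108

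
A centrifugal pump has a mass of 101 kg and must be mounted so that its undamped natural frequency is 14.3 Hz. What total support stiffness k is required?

ω_n = 2πf_n = 2π × 14.3 = 89.85 rad/s.
k = m·ω_n² = 101 × 89.85² = 101 × 8073 = 815400 N/m.

815000 N/m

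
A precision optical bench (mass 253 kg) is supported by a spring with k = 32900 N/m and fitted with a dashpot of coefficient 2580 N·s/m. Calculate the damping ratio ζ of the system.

ω_n = √(k/m) = √(32900/253) = 11.40 rad/s.
Critical damping c_c = 2√(k·m) = 2√(32900 × 253) = 5770 N·s/m, so ζ = c/c_c = 2580/5770 = 0.4471.

0.447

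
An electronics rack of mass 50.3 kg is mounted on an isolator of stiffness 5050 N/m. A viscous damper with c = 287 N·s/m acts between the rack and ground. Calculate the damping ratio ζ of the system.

0.285

ω_n = √(k/m) = √(5050/50.3) = 10.02 rad/s.
Critical damping c_c = 2√(k·m) = 2√(5050 × 50.3) = 1008 N·s/m, so ζ = c/c_c = 287/1008 = 0.2847.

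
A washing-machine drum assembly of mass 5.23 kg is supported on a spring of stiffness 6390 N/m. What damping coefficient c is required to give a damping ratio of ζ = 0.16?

c_c = 2√(k·m) = 2√(6390 × 5.23) = 365.6 N·s/m.
c = ζ·c_c = 0.16 × 365.6 = 58.50 N·s/m.

58.5 N·s/m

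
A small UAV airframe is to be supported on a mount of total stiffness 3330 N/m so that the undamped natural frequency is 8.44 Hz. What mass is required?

ω_n = 2πf_n = 2π × 8.44 = 53.03 rad/s.
m = k/ω_n² = 3330/53.03² = 3330/2812 = 1.184 kg.

1.18 kg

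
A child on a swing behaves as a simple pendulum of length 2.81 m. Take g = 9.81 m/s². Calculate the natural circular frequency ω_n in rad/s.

For a simple pendulum ω_n = √(g/L) = √(9.81/2.81) = √3.491 = 1.868 rad/s.

1.87 rad/s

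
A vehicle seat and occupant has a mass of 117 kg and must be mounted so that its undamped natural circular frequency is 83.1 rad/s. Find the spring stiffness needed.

808000 N/m

k = m·ω_n² = 117 × 83.10² = 117 × 6906 = 808000 N/m.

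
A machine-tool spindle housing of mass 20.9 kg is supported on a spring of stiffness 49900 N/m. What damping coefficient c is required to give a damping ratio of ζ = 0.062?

127 N·s/m

c_c = 2√(k·m) = 2√(49900 × 20.9) = 2042 N·s/m.
c = ζ·c_c = 0.062 × 2042 = 126.6 N·s/m.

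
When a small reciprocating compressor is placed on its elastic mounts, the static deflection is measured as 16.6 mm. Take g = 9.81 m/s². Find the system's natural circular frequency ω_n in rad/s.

24.3 rad/s

ω_n = √(g/δ_st) = √(9.81/0.0166) = √591.0 = 24.31 rad/s.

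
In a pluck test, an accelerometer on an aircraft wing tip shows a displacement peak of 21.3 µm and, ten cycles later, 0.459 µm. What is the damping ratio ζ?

Logarithmic decrement δ = (1/n)·ln(x₀/x_n) = (1/10)·ln(21.3/0.459) = (1/10)·ln(46.41) = 0.3837.
ζ = δ/√(4π² + δ²) = 0.3837/√(39.48 + 0.147) = 0.3837/6.295 = 0.06096.

0.0610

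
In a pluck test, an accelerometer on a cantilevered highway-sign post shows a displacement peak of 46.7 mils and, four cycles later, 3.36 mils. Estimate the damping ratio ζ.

Logarithmic decrement δ = (1/n)·ln(x₀/x_n) = (1/4)·ln(46.7/3.36) = (1/4)·ln(13.90) = 0.6580.
ζ = δ/√(4π² + δ²) = 0.6580/√(39.48 + 0.433) = 0.6580/6.318 = 0.1041.

0.104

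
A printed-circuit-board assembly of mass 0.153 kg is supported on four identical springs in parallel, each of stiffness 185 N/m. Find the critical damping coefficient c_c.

21.3 N·s/m

Parallel springs add: k_eq = 4 × 185 = 740.0 N/m.
c_c = 2√(k_eq·m) = 2√(740.0 × 0.153) = 2 × 10.64 = 21.28 N·s/m.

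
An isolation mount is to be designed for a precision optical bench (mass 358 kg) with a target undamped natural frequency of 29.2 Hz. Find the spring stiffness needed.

12100000 N/m

ω_n = 2πf_n = 2π × 29.2 = 183.5 rad/s.
k = m·ω_n² = 358 × 183.5² = 358 × 33660 = 12050000 N/m.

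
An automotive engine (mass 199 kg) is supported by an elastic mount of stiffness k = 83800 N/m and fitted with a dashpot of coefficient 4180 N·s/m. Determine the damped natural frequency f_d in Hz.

ω_n = √(k/m) = √(83800/199) = 20.52 rad/s.
Critical damping c_c = 2√(k·m) = 2√(83800 × 199) = 8167 N·s/m, so ζ = c/c_c = 4180/8167 = 0.5118.
ω_d = ω_n√(1 − ζ²) = 20.52 × √(1 − 0.262) = 17.63 rad/s.
f_d = ω_d/(2π) = 2.806 Hz.

2.81 Hz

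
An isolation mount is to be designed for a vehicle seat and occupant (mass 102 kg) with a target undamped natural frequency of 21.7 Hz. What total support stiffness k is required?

1900000 N/m

ω_n = 2πf_n = 2π × 21.7 = 136.3 rad/s.
k = m·ω_n² = 102 × 136.3² = 102 × 18590 = 1896000 N/m.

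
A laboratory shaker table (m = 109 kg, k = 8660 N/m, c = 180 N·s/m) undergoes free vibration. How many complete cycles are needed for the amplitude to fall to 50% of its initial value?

2 cycles

ζ = c/(2√(km)) = 180/(2√(8660 × 109)) = 180/1943 = 0.09263.
Logarithmic decrement δ = 2πζ/√(1 − ζ²) = 2π × 0.09263/√(1 − 0.00858) = 0.5845.
x_n/x₀ = e^(−nδ) ≤ 0.5; take ln: n ≥ ln(1/0.5)/δ = 0.6931/0.5845 = 1.186.
So 2 complete cycles are required.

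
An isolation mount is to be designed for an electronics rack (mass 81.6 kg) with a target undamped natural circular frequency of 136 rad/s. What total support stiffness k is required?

1510000 N/m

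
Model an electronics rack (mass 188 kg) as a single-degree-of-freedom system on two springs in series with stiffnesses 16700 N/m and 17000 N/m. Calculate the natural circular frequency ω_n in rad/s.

6.69 rad/s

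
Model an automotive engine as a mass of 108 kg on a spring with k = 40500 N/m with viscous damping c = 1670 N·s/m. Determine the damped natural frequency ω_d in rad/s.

17.8 rad/s

ω_n = √(k/m) = √(40500/108) = 19.36 rad/s.
Critical damping c_c = 2√(k·m) = 2√(40500 × 108) = 4183 N·s/m, so ζ = c/c_c = 1670/4183 = 0.3993.
ω_d = ω_n√(1 − ζ²) = 19.36 × √(1 − 0.159) = 17.75 rad/s.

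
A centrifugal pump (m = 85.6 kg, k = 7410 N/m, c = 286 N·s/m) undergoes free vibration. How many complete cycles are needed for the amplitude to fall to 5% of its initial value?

3 cycles

ζ = c/(2√(km)) = 286/(2√(7410 × 85.6)) = 286/1593 = 0.1796.
Logarithmic decrement δ = 2πζ/√(1 − ζ²) = 2π × 0.1796/√(1 − 0.0322) = 1.147.
x_n/x₀ = e^(−nδ) ≤ 0.05; take ln: n ≥ ln(1/0.05)/δ = 2.996/1.147 = 2.612.
So 3 complete cycles are required.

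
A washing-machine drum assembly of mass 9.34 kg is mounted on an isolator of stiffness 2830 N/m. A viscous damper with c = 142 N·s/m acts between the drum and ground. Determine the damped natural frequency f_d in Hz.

2.49 Hz

ω_n = √(k/m) = √(2830/9.34) = 17.41 rad/s.
Critical damping c_c = 2√(k·m) = 2√(2830 × 9.34) = 325.2 N·s/m, so ζ = c/c_c = 142/325.2 = 0.4367.
ω_d = ω_n√(1 − ζ²) = 17.41 × √(1 − 0.191) = 15.66 rad/s.
f_d = ω_d/(2π) = 2.492 Hz.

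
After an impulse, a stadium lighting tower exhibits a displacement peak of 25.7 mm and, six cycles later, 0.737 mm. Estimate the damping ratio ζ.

Logarithmic decrement δ = (1/n)·ln(x₀/x_n) = (1/6)·ln(25.7/0.737) = (1/6)·ln(34.87) = 0.5919.
ζ = δ/√(4π² + δ²) = 0.5919/√(39.48 + 0.350) = 0.5919/6.311 = 0.09380.

0.0938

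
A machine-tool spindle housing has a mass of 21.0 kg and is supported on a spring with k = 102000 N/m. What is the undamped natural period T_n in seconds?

0.0902 s

ω_n = √(k/m) = √(102000/21.0) = √4857 = 69.69 rad/s.
T_n = 2π/ω_n = 6.283/69.69 = 0.09015 s.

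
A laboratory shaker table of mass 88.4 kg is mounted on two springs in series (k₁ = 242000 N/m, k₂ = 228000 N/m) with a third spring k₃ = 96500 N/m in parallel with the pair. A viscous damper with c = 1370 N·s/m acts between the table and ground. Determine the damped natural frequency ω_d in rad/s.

Series pair: k_s = k₁k₂/(k₁+k₂) = (242000)(228000)/(242000 + 228000) = 117400 N/m. In parallel with k₃: k_eq = 117400 + 96500 = 213900 N/m.
ω_n = √(k_eq/m) = √(213900/88.4) = 49.19 rad/s.
Critical damping c_c = 2√(k_eq·m) = 2√(213900 × 88.4) = 8697 N·s/m, so ζ = c/c_c = 1370/8697 = 0.1575.
ω_d = ω_n√(1 − ζ²) = 49.19 × √(1 − 0.0248) = 48.58 rad/s.

48.6 rad/s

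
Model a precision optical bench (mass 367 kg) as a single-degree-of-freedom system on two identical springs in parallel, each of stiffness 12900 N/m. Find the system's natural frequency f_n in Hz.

1.33 Hz

Parallel springs add: k_eq = 2 × 12900 = 25800 N/m.
ω_n = √(k_eq/m) = √(25800/367) = √70.30 = 8.384 rad/s.
f_n = ω_n/(2π) = 8.384/6.283 = 1.334 Hz.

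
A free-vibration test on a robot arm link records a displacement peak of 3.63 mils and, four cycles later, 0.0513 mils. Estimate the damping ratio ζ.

0.167

Logarithmic decrement δ = (1/n)·ln(x₀/x_n) = (1/4)·ln(3.63/0.0513) = (1/4)·ln(70.76) = 1.065.
ζ = δ/√(4π² + δ²) = 1.065/√(39.48 + 1.13) = 1.065/6.373 = 0.1671.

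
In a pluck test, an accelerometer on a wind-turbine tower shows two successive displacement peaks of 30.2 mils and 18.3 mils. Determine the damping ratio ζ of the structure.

0.0795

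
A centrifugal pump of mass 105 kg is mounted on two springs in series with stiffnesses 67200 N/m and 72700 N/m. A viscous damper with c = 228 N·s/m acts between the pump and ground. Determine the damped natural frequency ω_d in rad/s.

18.2 rad/s

Series springs: 1/k_eq = 1/67200 + 1/72700 = 2.864×10^-5, so k_eq = 34920 N/m.
ω_n = √(k_eq/m) = √(34920/105) = 18.24 rad/s.
Critical damping c_c = 2√(k_eq·m) = 2√(34920 × 105) = 3830 N·s/m, so ζ = c/c_c = 228/3830 = 0.05953.
ω_d = ω_n√(1 − ζ²) = 18.24 × √(1 − 0.00354) = 18.20 rad/s.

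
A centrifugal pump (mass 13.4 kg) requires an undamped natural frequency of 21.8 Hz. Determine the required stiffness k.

251000 N/m

ω_n = 2πf_n = 2π × 21.8 = 137.0 rad/s.
k = m·ω_n² = 13.4 × 137.0² = 13.4 × 18760 = 251400 N/m.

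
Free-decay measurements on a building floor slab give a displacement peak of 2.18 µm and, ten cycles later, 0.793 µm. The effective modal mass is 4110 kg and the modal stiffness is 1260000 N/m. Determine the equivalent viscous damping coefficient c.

2320 N·s/m

Logarithmic decrement δ = (1/n)·ln(x₀/x_n) = (1/10)·ln(2.18/0.793) = (1/10)·ln(2.749) = 0.1011.
ζ = δ/√(4π² + δ²) = 0.1011/√(39.48 + 0.0102) = 0.1011/6.284 = 0.01609.
c = ζ · 2√(km) = 0.01609 × 2√(1260000 × 4110) = 0.01609 × 143900 = 2316 N·s/m.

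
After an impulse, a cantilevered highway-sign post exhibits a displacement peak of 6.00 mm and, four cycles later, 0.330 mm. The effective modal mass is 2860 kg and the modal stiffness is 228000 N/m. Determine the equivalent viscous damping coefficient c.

5860 N·s/m

Logarithmic decrement δ = (1/n)·ln(x₀/x_n) = (1/4)·ln(6.00/0.330) = (1/4)·ln(18.18) = 0.7251.
ζ = δ/√(4π² + δ²) = 0.7251/√(39.48 + 0.526) = 0.7251/6.325 = 0.1146.
c = ζ · 2√(km) = 0.1146 × 2√(228000 × 2860) = 0.1146 × 51070 = 5855 N·s/m.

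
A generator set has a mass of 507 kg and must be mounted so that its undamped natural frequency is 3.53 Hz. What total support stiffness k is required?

249000 N/m

ω_n = 2πf_n = 2π × 3.53 = 22.18 rad/s.
k = m·ω_n² = 507 × 22.18² = 507 × 491.9 = 249400 N/m.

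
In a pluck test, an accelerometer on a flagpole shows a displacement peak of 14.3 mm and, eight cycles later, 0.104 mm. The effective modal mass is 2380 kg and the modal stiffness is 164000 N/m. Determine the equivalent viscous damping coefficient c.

Logarithmic decrement δ = (1/n)·ln(x₀/x_n) = (1/8)·ln(14.3/0.104) = (1/8)·ln(137.5) = 0.6155.
ζ = δ/√(4π² + δ²) = 0.6155/√(39.48 + 0.379) = 0.6155/6.313 = 0.09749.
c = ζ · 2√(km) = 0.09749 × 2√(164000 × 2380) = 0.09749 × 39510 = 3852 N·s/m.

3850 N·s/m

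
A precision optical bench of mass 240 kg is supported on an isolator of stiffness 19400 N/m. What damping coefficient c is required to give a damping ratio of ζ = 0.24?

1040 N·s/m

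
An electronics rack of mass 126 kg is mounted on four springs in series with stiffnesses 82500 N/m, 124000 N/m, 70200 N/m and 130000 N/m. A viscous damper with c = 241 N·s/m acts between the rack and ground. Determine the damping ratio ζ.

0.0697

Series springs: 1/k_eq = 1/82500 + 1/124000 + 1/70200 + 1/130000 = 4.212×10^-5, so k_eq = 23740 N/m.
ω_n = √(k_eq/m) = √(23740/126) = 13.73 rad/s.
Critical damping c_c = 2√(k_eq·m) = 2√(23740 × 126) = 3459 N·s/m, so ζ = c/c_c = 241/3459 = 0.06967.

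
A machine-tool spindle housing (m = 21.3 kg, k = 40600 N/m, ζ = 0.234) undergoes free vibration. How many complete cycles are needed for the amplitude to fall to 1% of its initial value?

4 cycles

Logarithmic decrement δ = 2πζ/√(1 − ζ²) = 2π × 0.2340/√(1 − 0.0548) = 1.512.
x_n/x₀ = e^(−nδ) ≤ 0.01; take ln: n ≥ ln(1/0.01)/δ = 4.605/1.512 = 3.045.
So 4 complete cycles are required.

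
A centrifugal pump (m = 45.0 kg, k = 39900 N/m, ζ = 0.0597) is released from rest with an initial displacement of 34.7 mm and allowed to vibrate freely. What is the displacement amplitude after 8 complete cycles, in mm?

Logarithmic decrement δ = 2πζ/√(1 − ζ²) = 2π × 0.05970/√(1 − 0.00356) = 0.3758.
After n cycles, x_n/x₀ = e^(−nδ), so x_8 = 34.7 × e^(−8 × 0.3758) = 34.7 × 0.04948 = 1.717 mm.

1.72 mm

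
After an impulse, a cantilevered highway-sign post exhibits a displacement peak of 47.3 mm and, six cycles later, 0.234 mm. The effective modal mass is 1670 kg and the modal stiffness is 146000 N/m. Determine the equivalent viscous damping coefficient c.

4350 N·s/m

Logarithmic decrement δ = (1/n)·ln(x₀/x_n) = (1/6)·ln(47.3/0.234) = (1/6)·ln(202.1) = 0.8848.
ζ = δ/√(4π² + δ²) = 0.8848/√(39.48 + 0.783) = 0.8848/6.345 = 0.1394.
c = ζ · 2√(km) = 0.1394 × 2√(146000 × 1670) = 0.1394 × 31230 = 4355 N·s/m.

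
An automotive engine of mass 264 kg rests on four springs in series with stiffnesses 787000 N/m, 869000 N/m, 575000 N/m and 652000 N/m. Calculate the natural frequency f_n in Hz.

Series springs: 1/k_eq = 1/787000 + 1/869000 + 1/575000 + 1/652000 = 5.694×10^-6, so k_eq = 175600 N/m.
ω_n = √(k_eq/m) = √(175600/264) = √665.2 = 25.79 rad/s.
f_n = ω_n/(2π) = 25.79/6.283 = 4.105 Hz.

4.10 Hz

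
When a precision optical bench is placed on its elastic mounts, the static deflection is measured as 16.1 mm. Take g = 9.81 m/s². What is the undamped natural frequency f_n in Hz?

ω_n = √(g/δ_st) = √(9.81/0.0161) = √609.3 = 24.68 rad/s.
f_n = ω_n/(2π) = 24.68/6.283 = 3.929 Hz.

3.93 Hz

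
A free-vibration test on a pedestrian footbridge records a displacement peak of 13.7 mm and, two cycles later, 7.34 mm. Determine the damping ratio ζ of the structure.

Logarithmic decrement δ = (1/n)·ln(x₀/x_n) = (1/2)·ln(13.7/7.34) = (1/2)·ln(1.866) = 0.3120.
ζ = δ/√(4π² + δ²) = 0.3120/√(39.48 + 0.0974) = 0.3120/6.291 = 0.04960.

0.0496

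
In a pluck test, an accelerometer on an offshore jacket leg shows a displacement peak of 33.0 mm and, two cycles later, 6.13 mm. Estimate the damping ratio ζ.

0.133

Logarithmic decrement δ = (1/n)·ln(x₀/x_n) = (1/2)·ln(33.0/6.13) = (1/2)·ln(5.383) = 0.8417.
ζ = δ/√(4π² + δ²) = 0.8417/√(39.48 + 0.708) = 0.8417/6.339 = 0.1328.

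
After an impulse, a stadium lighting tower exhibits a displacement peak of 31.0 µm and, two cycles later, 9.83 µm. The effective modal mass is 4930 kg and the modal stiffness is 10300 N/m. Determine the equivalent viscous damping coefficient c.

Logarithmic decrement δ = (1/n)·ln(x₀/x_n) = (1/2)·ln(31.0/9.83) = (1/2)·ln(3.154) = 0.5743.
ζ = δ/√(4π² + δ²) = 0.5743/√(39.48 + 0.330) = 0.5743/6.309 = 0.09102.
c = ζ · 2√(km) = 0.09102 × 2√(10300 × 4930) = 0.09102 × 14250 = 1297 N·s/m.

1300 N·s/m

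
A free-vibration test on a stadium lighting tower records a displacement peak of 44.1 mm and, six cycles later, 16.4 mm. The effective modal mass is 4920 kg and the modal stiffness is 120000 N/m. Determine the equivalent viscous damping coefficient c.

1270 N·s/m

Logarithmic decrement δ = (1/n)·ln(x₀/x_n) = (1/6)·ln(44.1/16.4) = (1/6)·ln(2.689) = 0.1649.
ζ = δ/√(4π² + δ²) = 0.1649/√(39.48 + 0.0272) = 0.1649/6.285 = 0.02623.
c = ζ · 2√(km) = 0.02623 × 2√(120000 × 4920) = 0.02623 × 48600 = 1275 N·s/m.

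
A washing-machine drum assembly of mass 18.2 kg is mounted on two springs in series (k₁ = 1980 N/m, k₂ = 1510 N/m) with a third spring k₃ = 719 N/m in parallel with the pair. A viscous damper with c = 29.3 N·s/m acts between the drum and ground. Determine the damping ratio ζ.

0.0865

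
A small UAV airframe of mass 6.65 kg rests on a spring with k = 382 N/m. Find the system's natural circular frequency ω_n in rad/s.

ω_n = √(k/m) = √(382.0/6.65) = √57.44 = 7.579 rad/s.

7.58 rad/s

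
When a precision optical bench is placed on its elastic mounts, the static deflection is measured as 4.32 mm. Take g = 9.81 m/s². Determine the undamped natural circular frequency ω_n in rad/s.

ω_n = √(g/δ_st) = √(9.81/0.00432) = √2271 = 47.65 rad/s.

47.7 rad/s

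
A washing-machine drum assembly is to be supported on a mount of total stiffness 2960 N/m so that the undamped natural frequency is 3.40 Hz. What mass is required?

6.49 kg

ω_n = 2πf_n = 2π × 3.40 = 21.36 rad/s.
m = k/ω_n² = 2960/21.36² = 2960/456.4 = 6.486 kg.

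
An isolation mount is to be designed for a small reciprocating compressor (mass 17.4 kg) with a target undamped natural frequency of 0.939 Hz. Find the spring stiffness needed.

606 N/m

ω_n = 2πf_n = 2π × 0.939 = 5.900 rad/s.
k = m·ω_n² = 17.4 × 5.900² = 17.4 × 34.81 = 605.7 N/m.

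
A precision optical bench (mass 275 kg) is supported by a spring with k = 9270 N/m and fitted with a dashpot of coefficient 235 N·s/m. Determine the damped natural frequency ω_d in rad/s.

ω_n = √(k/m) = √(9270/275) = 5.806 rad/s.
Critical damping c_c = 2√(k·m) = 2√(9270 × 275) = 3193 N·s/m, so ζ = c/c_c = 235/3193 = 0.07359.
ω_d = ω_n√(1 − ζ²) = 5.806 × √(1 − 0.00542) = 5.790 rad/s.

5.79 rad/s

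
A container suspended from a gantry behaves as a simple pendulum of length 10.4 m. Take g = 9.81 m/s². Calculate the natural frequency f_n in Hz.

0.155 Hz

For a simple pendulum ω_n = √(g/L) = √(9.81/10.4) = √0.9433 = 0.9712 rad/s.
f_n = ω_n/(2π) = 0.9712/6.283 = 0.1546 Hz.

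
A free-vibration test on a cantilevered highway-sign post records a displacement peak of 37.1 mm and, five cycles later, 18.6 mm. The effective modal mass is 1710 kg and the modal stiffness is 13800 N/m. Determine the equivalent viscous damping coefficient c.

213 N·s/m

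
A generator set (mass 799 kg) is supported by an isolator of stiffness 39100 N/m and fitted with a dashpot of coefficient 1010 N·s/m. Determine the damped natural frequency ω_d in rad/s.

6.97 rad/s

ω_n = √(k/m) = √(39100/799) = 6.995 rad/s.
Critical damping c_c = 2√(k·m) = 2√(39100 × 799) = 11180 N·s/m, so ζ = c/c_c = 1010/11180 = 0.09035.
ω_d = ω_n√(1 − ζ²) = 6.995 × √(1 − 0.00816) = 6.967 rad/s.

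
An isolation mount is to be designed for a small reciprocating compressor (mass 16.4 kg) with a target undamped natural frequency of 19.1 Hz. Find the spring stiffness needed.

236000 N/m

ω_n = 2πf_n = 2π × 19.1 = 120.0 rad/s.
k = m·ω_n² = 16.4 × 120.0² = 16.4 × 14400 = 236200 N/m.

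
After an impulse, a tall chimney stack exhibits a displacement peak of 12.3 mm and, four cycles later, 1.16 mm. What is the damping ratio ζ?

0.0935

Logarithmic decrement δ = (1/n)·ln(x₀/x_n) = (1/4)·ln(12.3/1.16) = (1/4)·ln(10.60) = 0.5903.
ζ = δ/√(4π² + δ²) = 0.5903/√(39.48 + 0.348) = 0.5903/6.311 = 0.09354.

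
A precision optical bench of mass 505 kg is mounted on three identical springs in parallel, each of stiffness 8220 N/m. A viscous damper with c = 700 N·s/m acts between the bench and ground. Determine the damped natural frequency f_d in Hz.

1.11 Hz

Parallel springs add: k_eq = 3 × 8220 = 24660 N/m.
ω_n = √(k_eq/m) = √(24660/505) = 6.988 rad/s.
Critical damping c_c = 2√(k_eq·m) = 2√(24660 × 505) = 7058 N·s/m, so ζ = c/c_c = 700/7058 = 0.09918.
ω_d = ω_n√(1 − ζ²) = 6.988 × √(1 − 0.00984) = 6.954 rad/s.
f_d = ω_d/(2π) = 1.107 Hz.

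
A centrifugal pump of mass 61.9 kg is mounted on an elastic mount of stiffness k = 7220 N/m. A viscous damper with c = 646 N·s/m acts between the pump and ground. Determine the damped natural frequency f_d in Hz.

ω_n = √(k/m) = √(7220/61.9) = 10.80 rad/s.
Critical damping c_c = 2√(k·m) = 2√(7220 × 61.9) = 1337 N·s/m, so ζ = c/c_c = 646/1337 = 0.4832.
ω_d = ω_n√(1 − ζ²) = 10.80 × √(1 − 0.233) = 9.456 rad/s.
f_d = ω_d/(2π) = 1.505 Hz.

1.50 Hz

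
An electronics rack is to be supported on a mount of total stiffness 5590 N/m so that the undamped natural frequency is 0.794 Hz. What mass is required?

ω_n = 2πf_n = 2π × 0.794 = 4.989 rad/s.
m = k/ω_n² = 5590/4.989² = 5590/24.89 = 224.6 kg.

225 kg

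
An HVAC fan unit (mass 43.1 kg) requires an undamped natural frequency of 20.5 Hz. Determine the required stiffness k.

ω_n = 2πf_n = 2π × 20.5 = 128.8 rad/s.
k = m·ω_n² = 43.1 × 128.8² = 43.1 × 16590 = 715100 N/m.

715000 N/m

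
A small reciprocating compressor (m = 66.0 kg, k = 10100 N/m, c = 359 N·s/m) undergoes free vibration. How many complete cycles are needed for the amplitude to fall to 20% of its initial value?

2 cycles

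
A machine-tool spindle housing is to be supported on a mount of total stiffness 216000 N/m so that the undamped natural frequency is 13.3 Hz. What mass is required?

30.9 kg

ω_n = 2πf_n = 2π × 13.3 = 83.57 rad/s.
m = k/ω_n² = 216000/83.57² = 216000/6983 = 30.93 kg.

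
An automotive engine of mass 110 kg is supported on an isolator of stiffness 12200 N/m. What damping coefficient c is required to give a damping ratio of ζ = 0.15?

348 N·s/m

c_c = 2√(k·m) = 2√(12200 × 110) = 2317 N·s/m.
c = ζ·c_c = 0.15 × 2317 = 347.5 N·s/m.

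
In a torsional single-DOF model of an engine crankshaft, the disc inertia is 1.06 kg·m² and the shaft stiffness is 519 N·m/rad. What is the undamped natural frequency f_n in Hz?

ω_n = √(k_t/J) = √(519/1.06) = √489.6 = 22.13 rad/s.
f_n = ω_n/(2π) = 22.13/6.283 = 3.522 Hz.

3.52 Hz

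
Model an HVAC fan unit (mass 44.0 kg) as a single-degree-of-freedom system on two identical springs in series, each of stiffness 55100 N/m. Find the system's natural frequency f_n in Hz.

3.98 Hz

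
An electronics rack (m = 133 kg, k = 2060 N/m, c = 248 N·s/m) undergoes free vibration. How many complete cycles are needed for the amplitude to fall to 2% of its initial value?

ζ = c/(2√(km)) = 248/(2√(2060 × 133)) = 248/1047 = 0.2369.
Logarithmic decrement δ = 2πζ/√(1 − ζ²) = 2π × 0.2369/√(1 − 0.0561) = 1.532.
x_n/x₀ = e^(−nδ) ≤ 0.02; take ln: n ≥ ln(1/0.02)/δ = 3.912/1.532 = 2.553.
So 3 complete cycles are required.

3 cycles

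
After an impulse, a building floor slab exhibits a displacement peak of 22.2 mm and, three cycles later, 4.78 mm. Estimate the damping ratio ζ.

Logarithmic decrement δ = (1/n)·ln(x₀/x_n) = (1/3)·ln(22.2/4.78) = (1/3)·ln(4.644) = 0.5119.
ζ = δ/√(4π² + δ²) = 0.5119/√(39.48 + 0.262) = 0.5119/6.304 = 0.08120.

0.0812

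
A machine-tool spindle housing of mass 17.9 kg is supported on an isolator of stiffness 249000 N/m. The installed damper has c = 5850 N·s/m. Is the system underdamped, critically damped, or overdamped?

c_c = 2√(k·m) = 4222 N·s/m; ζ = c/c_c = 5850/4222 = 1.39.
Since ζ > 1 the system is overdamped.

overdamped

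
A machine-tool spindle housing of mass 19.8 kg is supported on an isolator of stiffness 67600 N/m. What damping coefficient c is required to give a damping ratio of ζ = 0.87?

c_c = 2√(k·m) = 2√(67600 × 19.8) = 2314 N·s/m.
c = ζ·c_c = 0.87 × 2314 = 2013 N·s/m.

2010 N·s/m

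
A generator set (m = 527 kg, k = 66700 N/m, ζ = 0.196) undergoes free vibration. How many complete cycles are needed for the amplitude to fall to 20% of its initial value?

2 cycles

Logarithmic decrement δ = 2πζ/√(1 − ζ²) = 2π × 0.1960/√(1 − 0.0384) = 1.256.
x_n/x₀ = e^(−nδ) ≤ 0.2; take ln: n ≥ ln(1/0.2)/δ = 1.609/1.256 = 1.282.
So 2 complete cycles are required.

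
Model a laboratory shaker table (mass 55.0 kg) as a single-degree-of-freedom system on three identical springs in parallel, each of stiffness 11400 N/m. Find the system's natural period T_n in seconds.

Parallel springs add: k_eq = 3 × 11400 = 34200 N/m.
ω_n = √(k_eq/m) = √(34200/55.0) = √621.8 = 24.94 rad/s.
T_n = 2π/ω_n = 6.283/24.94 = 0.2520 s.

0.252 s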